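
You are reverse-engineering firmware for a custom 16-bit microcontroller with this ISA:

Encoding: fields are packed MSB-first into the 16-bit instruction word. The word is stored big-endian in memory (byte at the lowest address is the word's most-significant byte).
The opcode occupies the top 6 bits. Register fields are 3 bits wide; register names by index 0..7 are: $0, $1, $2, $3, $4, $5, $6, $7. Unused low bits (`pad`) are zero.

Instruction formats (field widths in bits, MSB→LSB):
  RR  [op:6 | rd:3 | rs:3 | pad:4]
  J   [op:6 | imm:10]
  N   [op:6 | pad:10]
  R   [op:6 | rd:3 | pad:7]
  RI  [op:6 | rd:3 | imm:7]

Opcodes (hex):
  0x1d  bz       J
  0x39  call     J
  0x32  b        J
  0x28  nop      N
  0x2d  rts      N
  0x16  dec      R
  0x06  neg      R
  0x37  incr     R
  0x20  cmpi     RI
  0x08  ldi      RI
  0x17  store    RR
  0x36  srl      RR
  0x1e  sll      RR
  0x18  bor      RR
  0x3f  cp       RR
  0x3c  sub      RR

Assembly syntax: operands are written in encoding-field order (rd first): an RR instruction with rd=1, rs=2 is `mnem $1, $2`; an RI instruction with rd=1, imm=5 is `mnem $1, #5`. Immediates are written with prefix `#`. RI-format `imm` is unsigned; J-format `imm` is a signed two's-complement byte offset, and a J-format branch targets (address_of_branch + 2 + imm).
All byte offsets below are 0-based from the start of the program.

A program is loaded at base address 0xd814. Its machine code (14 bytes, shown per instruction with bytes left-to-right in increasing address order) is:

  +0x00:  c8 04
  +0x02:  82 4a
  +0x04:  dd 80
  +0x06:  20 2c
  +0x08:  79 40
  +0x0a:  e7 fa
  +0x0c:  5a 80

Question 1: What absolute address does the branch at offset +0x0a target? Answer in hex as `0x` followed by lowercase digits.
@+0a  big-endian(e7 fa) = 0xe7fa
  top 6b → 0x39 → call [J]
  imm@[9:0]=0x3fa (s10→-6) ⇒ #-6
  target = base 0xd814 + off 0x0a + 2 + imm -6 = 0xd81a

0xd81a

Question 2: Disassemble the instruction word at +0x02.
cmpi $4, #74

[02] 82 4a → 0x824a
  op=0x824a>>10=0x20 ⇒ cmpi (RI)
  rd@[9:7]=0x4 ⇒ $4
  imm@[6:0]=0x4a ⇒ #74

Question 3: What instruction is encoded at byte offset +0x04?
incr $3

@+04  big-endian(dd 80) = 0xdd80
  op=0xdd80>>10=0x37 ⇒ incr (R)
  rd: (w>>7)&0x7=0x3 → $3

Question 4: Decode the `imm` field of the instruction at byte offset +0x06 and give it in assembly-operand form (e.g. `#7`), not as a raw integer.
#44

+0x06: 20 2c ⇒ word 0x202c (big)
  top 6b → 0x8 → ldi [RI]
  rd: (w>>7)&0x7=0x0 → $0
  imm: (w>>0)&0x7f=0x2c → #44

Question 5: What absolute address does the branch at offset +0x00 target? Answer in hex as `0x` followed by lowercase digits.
[00] c8 04 → 0xc804
  opcode bits[15:10]=0x32: b/J
  [9:0] imm=4 = #4
  target = base 0xd814 + off 0x00 + 2 + imm 4 = 0xd81a

0xd81a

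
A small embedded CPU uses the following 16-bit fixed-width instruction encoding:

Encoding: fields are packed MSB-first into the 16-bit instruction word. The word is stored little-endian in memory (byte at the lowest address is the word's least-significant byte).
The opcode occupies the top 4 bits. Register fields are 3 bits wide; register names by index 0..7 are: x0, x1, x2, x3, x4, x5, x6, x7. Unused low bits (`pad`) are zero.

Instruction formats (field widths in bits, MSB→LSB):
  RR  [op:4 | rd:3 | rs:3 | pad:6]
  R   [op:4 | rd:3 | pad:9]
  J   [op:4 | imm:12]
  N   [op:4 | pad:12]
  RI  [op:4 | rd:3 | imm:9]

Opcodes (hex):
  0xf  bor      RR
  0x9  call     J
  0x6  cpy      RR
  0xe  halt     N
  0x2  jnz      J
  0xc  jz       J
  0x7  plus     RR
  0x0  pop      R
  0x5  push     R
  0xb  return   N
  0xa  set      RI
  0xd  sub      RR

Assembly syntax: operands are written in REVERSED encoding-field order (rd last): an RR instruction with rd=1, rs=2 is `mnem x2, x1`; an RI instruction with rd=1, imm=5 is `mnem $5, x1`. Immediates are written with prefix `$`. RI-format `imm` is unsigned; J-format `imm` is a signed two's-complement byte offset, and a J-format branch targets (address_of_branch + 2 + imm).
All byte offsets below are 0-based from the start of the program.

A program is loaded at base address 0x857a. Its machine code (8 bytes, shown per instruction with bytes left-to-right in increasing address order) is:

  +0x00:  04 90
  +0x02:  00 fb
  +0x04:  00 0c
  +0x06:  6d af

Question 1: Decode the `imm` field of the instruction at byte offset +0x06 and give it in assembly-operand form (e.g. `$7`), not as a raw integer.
$365

+0x06: 6d af ⇒ word 0xaf6d (little)
  top 4b → 0xa → set [RI]
  [11:9] rd=7 = x7
  [8:0] imm=365 = $365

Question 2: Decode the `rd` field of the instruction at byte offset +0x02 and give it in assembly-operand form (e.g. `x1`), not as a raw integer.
x5

+0x02: 00 fb ⇒ word 0xfb00 (little)
  top 4b → 0xf → bor [RR]
  rd@[11:9]=0x5 ⇒ x5
  rs@[8:6]=0x4 ⇒ x4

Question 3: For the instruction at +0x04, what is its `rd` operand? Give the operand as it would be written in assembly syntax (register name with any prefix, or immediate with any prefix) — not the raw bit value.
off 0x04: read 00 0c as little → 0x0c00
  top 4b → 0x0 → pop [R]
  rd: (w>>9)&0x7=0x6 → x6

x6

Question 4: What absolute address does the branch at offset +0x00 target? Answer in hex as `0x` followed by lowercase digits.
0x8580

[00] 04 90 → 0x9004
  opcode bits[15:12]=0x9: call/J
  [11:0] imm=4 = $4
  target = base 0x857a + off 0x00 + 2 + imm 4 = 0x8580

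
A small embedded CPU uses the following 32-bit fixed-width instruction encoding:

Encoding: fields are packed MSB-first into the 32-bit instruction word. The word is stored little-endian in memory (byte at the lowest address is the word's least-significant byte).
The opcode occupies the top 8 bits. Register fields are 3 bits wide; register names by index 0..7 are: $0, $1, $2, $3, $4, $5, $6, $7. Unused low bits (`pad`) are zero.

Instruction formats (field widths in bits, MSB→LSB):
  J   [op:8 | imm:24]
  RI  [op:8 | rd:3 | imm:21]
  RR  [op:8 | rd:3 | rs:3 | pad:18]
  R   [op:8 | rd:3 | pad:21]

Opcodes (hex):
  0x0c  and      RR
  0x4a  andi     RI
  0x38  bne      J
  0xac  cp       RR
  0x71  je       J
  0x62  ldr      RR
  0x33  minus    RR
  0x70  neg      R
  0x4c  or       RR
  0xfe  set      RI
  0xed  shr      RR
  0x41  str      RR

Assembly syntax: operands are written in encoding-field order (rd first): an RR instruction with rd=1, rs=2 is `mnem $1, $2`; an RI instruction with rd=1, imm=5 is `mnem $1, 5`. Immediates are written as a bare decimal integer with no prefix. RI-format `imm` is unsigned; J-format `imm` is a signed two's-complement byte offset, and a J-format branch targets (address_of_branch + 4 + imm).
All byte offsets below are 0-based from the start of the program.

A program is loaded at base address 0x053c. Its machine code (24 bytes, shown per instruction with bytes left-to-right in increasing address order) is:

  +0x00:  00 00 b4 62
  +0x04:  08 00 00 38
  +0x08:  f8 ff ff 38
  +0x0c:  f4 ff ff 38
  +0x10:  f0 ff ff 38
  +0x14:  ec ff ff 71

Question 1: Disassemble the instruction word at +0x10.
bne -16

+0x10: f0 ff ff 38 ⇒ word 0x38fffff0 (little)
  op=0x38fffff0>>24=0x38 ⇒ bne (J)
  [23:0] imm=16777200 (s24→-16) = -16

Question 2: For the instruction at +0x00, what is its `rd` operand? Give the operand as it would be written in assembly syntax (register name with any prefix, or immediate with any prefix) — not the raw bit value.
$5

off 0x00: read 00 00 b4 62 as little → 0x62b40000
  top 8b → 0x62 → ldr [RR]
  rd@[23:21]=0x5 ⇒ $5
  rs@[20:18]=0x5 ⇒ $5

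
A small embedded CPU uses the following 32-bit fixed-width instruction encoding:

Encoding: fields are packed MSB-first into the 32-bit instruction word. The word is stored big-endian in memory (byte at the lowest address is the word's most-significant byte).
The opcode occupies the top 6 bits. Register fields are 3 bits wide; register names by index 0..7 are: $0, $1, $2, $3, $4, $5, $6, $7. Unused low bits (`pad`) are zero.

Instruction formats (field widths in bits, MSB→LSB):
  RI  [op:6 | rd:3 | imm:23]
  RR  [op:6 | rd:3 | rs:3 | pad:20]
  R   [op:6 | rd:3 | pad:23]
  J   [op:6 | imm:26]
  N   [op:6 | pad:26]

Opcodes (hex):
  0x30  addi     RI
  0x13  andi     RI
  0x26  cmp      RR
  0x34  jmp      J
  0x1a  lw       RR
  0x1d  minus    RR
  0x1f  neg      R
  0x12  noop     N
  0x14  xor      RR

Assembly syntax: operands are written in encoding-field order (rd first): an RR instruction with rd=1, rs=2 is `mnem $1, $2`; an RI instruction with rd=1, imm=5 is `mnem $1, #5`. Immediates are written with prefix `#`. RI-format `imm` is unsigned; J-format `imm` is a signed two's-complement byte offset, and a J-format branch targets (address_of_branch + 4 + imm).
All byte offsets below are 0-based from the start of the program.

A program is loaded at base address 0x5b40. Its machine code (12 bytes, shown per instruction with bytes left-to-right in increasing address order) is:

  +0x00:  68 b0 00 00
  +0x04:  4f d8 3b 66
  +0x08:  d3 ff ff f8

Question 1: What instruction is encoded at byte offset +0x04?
andi $7, #5782374

off 0x04: read 4f d8 3b 66 as big → 0x4fd83b66
  op=0x4fd83b66>>26=0x13 ⇒ andi (RI)
  [25:23] rd=7 = $7
  [22:0] imm=5782374 = #5782374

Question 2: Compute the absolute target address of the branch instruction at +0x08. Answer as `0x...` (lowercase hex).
off 0x08: read d3 ff ff f8 as big → 0xd3fffff8
  top 6b → 0x34 → jmp [J]
  [25:0] imm=67108856 (s26→-8) = #-8
  target = base 0x5b40 + off 0x08 + 4 + imm -8 = 0x5b44

0x5b44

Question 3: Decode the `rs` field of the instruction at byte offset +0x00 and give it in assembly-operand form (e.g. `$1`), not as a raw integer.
$3

+0x00: 68 b0 00 00 ⇒ word 0x68b00000 (big)
  opcode bits[31:26]=0x1a: lw/RR
  rd: (w>>23)&0x7=0x1 → $1
  rs: (w>>20)&0x7=0x3 → $3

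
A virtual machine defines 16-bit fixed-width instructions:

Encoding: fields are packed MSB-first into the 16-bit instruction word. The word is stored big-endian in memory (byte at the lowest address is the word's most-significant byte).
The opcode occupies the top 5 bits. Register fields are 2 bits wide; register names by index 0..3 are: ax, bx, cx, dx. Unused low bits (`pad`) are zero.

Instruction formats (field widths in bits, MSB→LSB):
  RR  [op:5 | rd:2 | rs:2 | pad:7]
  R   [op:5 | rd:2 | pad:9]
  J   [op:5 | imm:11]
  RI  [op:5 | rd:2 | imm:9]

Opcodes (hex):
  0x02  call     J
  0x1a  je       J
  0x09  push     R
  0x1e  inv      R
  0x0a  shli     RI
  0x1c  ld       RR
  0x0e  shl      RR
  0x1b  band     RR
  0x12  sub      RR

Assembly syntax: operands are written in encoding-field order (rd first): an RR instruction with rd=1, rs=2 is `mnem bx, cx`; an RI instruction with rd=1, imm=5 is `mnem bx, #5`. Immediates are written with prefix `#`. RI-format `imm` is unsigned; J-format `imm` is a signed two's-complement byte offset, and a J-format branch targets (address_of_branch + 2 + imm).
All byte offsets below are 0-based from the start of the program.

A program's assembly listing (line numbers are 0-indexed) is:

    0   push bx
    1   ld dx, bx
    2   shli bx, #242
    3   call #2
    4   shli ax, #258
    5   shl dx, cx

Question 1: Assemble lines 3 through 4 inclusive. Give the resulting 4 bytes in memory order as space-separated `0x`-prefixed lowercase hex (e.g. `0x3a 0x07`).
3. call fields op=0x2:5|imm=2:11 → word 1002h → 10 02
4. shli fields op=0xa:5|rd=0:2|imm=258:9 → word 5102h → 51 02

0x10 0x02 0x51 0x02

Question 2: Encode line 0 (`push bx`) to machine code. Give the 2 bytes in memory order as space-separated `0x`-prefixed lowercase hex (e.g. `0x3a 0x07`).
L0: push op=0x9:5|rd=1:2|pad=0:9 ⇒ 0x4a00 ⇒ big 4a 00

0x4a 0x00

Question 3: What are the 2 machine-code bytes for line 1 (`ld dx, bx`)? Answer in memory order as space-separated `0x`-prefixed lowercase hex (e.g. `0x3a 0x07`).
line 1 (ld): pack op=0x1c:5|rd=3:2|rs=1:2|pad=0:7 = 0xe680; big→ e6 80

0xe6 0x80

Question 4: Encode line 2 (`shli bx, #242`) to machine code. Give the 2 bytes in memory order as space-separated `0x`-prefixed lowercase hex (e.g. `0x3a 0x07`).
0x52 0xf2

2. shli fields op=0xa:5|rd=1:2|imm=242:9 → word 52f2h → 52 f2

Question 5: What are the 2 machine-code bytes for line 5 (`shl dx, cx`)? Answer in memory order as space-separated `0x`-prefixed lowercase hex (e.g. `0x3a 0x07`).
L5: shl op=0xe:5|rd=3:2|rs=2:2|pad=0:7 ⇒ 0x7700 ⇒ big 77 00

0x77 0x00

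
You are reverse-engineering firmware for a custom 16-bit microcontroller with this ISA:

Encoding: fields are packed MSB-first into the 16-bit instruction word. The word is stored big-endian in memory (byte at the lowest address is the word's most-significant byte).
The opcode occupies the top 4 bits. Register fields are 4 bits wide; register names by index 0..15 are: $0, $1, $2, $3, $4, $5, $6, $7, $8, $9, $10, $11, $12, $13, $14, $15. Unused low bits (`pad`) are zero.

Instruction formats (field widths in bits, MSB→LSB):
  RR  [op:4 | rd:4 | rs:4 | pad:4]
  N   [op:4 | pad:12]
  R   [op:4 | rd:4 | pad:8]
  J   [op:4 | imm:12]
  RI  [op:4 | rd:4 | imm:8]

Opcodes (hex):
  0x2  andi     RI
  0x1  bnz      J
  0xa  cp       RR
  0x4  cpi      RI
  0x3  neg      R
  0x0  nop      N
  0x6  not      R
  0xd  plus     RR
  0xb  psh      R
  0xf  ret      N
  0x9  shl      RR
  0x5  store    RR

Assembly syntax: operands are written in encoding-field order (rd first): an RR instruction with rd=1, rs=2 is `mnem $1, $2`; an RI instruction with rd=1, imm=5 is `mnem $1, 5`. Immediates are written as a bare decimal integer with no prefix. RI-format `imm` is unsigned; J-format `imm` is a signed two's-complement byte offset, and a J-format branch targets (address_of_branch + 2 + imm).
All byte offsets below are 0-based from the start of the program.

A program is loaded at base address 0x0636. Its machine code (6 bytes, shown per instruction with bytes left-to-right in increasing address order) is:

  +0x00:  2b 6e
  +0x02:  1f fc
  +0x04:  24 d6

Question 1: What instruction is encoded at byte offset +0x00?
off 0x00: read 2b 6e as big → 0x2b6e
  opcode bits[15:12]=0x2: andi/RI
  [11:8] rd=11 = $11
  [7:0] imm=110 = 110

andi $11, 110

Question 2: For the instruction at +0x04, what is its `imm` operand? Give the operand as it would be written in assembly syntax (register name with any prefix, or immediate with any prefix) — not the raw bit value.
214

+0x04: 24 d6 ⇒ word 0x24d6 (big)
  opcode bits[15:12]=0x2: andi/RI
  [11:8] rd=4 = $4
  [7:0] imm=214 = 214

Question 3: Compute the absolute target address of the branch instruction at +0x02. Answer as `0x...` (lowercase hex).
[02] 1f fc → 0x1ffc
  opcode bits[15:12]=0x1: bnz/J
  [11:0] imm=4092 (s12→-4) = -4
  target = base 0x0636 + off 0x02 + 2 + imm -4 = 0x0636

0x0636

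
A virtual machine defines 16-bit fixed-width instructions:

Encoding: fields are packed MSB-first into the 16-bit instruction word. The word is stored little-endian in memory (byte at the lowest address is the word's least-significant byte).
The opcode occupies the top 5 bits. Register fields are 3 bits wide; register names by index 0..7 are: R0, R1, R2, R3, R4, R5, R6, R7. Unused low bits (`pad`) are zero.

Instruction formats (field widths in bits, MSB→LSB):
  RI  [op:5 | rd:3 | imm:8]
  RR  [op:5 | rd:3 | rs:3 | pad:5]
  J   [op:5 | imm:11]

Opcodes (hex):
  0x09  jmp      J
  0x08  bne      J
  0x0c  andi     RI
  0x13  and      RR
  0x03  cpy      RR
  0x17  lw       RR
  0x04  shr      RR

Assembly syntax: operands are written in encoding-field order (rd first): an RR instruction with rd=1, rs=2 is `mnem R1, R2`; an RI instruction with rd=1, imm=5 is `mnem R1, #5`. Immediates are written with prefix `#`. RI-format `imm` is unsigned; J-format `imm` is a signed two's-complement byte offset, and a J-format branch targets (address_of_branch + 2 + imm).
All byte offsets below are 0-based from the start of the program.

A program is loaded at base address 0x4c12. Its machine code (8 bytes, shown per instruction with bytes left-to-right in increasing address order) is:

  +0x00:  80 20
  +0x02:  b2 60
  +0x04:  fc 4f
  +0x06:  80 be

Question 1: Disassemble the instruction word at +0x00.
@+00  little-endian(80 20) = 0x2080
  top 5b → 0x4 → shr [RR]
  [10:8] rd=0 = R0
  [7:5] rs=4 = R4

shr R0, R4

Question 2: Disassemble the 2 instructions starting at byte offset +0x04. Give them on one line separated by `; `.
+0x04: fc 4f ⇒ word 0x4ffc (little)
  op=0x4ffc>>11=0x9 ⇒ jmp (J)
  imm@[10:0]=0x7fc (s11→-4) ⇒ #-4
+0x06: 80 be ⇒ word 0xbe80 (little)
  op=0xbe80>>11=0x17 ⇒ lw (RR)
  rd@[10:8]=0x6 ⇒ R6
  rs@[7:5]=0x4 ⇒ R4

jmp #-4; lw R6, R4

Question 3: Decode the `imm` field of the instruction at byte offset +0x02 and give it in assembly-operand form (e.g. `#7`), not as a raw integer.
#178

[02] b2 60 → 0x60b2
  op=0x60b2>>11=0xc ⇒ andi (RI)
  rd: (w>>8)&0x7=0x0 → R0
  imm: (w>>0)&0xff=0xb2 → #178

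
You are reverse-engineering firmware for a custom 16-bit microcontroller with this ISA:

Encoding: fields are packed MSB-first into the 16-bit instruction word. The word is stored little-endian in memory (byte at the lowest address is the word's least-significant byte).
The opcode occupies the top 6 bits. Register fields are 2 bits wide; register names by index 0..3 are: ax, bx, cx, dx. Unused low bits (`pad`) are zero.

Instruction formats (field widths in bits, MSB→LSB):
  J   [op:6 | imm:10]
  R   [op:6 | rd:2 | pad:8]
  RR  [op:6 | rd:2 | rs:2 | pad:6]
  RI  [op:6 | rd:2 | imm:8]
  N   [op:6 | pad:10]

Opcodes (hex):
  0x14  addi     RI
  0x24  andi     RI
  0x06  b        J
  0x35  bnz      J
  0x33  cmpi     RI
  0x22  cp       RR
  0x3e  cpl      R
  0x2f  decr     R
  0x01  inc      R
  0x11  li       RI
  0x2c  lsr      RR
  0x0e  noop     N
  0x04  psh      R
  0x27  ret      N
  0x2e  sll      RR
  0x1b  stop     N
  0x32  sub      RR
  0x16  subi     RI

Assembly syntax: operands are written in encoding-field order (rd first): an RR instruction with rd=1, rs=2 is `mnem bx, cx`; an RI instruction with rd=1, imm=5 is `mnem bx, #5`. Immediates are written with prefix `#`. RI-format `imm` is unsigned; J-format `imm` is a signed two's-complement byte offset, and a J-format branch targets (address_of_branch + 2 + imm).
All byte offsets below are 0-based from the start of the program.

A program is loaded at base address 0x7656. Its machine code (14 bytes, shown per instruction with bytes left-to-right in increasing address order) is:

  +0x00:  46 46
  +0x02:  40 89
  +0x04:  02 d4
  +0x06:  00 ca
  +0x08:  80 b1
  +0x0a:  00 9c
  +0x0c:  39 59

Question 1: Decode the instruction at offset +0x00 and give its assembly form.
li cx, #70

@+00  little-endian(46 46) = 0x4646
  opcode bits[15:10]=0x11: li/RI
  rd@[9:8]=0x2 ⇒ cx
  imm@[7:0]=0x46 ⇒ #70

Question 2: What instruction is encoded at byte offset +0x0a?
[0a] 00 9c → 0x9c00
  top 6b → 0x27 → ret [N]

ret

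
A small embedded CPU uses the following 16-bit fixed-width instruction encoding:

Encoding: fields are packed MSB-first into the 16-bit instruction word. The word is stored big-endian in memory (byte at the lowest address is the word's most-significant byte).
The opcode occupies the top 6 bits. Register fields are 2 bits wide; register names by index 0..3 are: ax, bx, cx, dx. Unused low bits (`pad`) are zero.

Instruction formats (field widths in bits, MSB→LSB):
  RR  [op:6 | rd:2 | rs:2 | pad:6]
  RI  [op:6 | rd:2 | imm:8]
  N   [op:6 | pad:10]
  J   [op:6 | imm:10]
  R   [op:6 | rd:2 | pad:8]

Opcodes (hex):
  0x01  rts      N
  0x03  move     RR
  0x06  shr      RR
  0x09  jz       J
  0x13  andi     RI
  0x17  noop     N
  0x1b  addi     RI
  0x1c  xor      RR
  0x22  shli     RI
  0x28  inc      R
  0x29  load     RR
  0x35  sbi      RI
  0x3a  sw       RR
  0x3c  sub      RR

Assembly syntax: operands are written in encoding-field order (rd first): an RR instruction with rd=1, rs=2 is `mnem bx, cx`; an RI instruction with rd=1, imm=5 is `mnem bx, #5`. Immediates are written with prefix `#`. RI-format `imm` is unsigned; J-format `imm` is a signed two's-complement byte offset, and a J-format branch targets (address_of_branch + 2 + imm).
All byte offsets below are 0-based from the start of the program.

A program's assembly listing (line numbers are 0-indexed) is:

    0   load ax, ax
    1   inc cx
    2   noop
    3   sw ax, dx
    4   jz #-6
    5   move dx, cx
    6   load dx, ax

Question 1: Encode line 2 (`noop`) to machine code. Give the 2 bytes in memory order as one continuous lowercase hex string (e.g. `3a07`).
line 2 (noop): pack op=0x17:6|pad=0:10 = 0x5c00; big→ 5c 00

5c00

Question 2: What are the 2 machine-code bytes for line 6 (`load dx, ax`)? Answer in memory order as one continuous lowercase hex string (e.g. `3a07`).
a700

line 6 (load): pack op=0x29:6|rd=3:2|rs=0:2|pad=0:6 = 0xa700; big→ a7 00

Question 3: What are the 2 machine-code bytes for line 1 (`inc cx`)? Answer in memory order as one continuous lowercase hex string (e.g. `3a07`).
L1: inc op=0x28:6|rd=2:2|pad=0:8 ⇒ 0xa200 ⇒ big a2 00

a200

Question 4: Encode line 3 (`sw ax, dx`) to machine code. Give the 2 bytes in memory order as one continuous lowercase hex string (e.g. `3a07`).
line 3 (sw): pack op=0x3a:6|rd=0:2|rs=3:2|pad=0:6 = 0xe8c0; big→ e8 c0

e8c0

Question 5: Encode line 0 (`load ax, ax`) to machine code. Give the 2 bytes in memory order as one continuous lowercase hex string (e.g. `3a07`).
line 0 (load): pack op=0x29:6|rd=0:2|rs=0:2|pad=0:6 = 0xa400; big→ a4 00

a400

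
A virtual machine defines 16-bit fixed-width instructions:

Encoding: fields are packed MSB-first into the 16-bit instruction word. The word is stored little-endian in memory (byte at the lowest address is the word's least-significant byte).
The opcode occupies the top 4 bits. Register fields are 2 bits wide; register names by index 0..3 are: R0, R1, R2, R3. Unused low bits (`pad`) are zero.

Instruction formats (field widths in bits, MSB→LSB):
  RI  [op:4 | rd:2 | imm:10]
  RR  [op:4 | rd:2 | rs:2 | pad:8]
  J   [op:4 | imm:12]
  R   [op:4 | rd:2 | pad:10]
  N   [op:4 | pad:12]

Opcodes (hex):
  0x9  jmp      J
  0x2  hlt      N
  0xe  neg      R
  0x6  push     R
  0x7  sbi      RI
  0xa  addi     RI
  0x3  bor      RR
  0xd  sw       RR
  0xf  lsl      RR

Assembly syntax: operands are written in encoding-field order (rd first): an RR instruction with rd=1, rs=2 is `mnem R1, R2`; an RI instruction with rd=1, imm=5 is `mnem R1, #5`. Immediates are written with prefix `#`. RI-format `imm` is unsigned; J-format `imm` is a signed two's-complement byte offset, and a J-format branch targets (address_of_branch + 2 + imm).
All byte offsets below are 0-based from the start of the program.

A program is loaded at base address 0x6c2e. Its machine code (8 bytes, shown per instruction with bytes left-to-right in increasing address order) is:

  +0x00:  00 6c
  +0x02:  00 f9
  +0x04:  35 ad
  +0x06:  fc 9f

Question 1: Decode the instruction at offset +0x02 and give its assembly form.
off 0x02: read 00 f9 as little → 0xf900
  top 4b → 0xf → lsl [RR]
  [11:10] rd=2 = R2
  [9:8] rs=1 = R1

lsl R2, R1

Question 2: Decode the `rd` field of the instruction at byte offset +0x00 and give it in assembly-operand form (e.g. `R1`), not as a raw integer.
[00] 00 6c → 0x6c00
  op=0x6c00>>12=0x6 ⇒ push (R)
  rd: (w>>10)&0x3=0x3 → R3

R3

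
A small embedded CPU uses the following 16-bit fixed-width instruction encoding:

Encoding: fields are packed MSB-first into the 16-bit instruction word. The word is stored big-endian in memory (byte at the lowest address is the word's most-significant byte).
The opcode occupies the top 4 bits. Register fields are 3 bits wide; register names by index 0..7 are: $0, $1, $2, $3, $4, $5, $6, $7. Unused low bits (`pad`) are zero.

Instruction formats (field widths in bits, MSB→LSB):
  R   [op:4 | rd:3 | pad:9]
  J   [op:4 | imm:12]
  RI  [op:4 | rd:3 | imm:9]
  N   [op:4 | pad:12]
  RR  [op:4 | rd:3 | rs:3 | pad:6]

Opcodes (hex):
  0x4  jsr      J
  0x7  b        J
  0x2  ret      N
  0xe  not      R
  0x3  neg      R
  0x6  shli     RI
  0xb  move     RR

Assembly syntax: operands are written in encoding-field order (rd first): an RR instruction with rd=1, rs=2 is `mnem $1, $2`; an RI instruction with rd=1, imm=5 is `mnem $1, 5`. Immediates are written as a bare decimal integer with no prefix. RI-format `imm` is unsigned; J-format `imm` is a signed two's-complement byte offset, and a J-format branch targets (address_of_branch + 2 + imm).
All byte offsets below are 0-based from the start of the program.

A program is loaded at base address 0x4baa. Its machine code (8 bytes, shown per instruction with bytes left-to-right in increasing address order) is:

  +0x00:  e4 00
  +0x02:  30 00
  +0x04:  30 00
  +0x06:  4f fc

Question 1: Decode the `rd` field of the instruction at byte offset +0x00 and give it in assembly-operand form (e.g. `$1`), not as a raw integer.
$2

@+00  big-endian(e4 00) = 0xe400
  opcode bits[15:12]=0xe: not/R
  rd: (w>>9)&0x7=0x2 → $2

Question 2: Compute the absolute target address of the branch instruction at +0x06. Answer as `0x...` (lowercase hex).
0x4bae

[06] 4f fc → 0x4ffc
  top 4b → 0x4 → jsr [J]
  [11:0] imm=4092 (s12→-4) = -4
  target = base 0x4baa + off 0x06 + 2 + imm -4 = 0x4bae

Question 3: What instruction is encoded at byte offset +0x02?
@+02  big-endian(30 00) = 0x3000
  opcode bits[15:12]=0x3: neg/R
  rd@[11:9]=0x0 ⇒ $0

neg $0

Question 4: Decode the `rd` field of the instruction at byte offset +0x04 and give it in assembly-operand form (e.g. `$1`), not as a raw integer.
@+04  big-endian(30 00) = 0x3000
  op=0x3000>>12=0x3 ⇒ neg (R)
  rd: (w>>9)&0x7=0x0 → $0

$0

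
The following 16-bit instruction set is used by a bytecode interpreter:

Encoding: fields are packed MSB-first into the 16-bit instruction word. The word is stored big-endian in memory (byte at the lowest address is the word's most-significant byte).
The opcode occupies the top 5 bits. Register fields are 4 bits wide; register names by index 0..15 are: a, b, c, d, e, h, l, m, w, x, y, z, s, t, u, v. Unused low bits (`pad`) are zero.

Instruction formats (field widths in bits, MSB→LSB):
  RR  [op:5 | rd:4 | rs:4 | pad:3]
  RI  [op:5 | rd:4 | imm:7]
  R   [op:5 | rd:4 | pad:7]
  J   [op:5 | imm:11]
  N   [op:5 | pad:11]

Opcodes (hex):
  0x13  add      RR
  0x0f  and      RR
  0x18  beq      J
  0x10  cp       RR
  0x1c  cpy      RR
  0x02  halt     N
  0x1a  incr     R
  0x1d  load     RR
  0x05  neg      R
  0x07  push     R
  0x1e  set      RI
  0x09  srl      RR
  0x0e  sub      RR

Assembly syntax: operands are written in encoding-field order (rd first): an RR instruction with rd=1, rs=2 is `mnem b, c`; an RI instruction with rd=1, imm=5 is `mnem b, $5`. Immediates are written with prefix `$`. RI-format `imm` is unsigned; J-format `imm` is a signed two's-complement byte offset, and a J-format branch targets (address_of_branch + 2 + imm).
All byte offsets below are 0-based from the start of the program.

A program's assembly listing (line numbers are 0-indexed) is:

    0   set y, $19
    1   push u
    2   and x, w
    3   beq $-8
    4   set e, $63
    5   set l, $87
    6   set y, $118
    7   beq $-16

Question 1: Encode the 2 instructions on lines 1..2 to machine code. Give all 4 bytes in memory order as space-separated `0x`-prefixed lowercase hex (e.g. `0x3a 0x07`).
0x3f 0x00 0x7c 0xc0

1. push fields op=0x7:5|rd=14:4|pad=0:7 → word 3f00h → 3f 00
2. and fields op=0xf:5|rd=9:4|rs=8:4|pad=0:3 → word 7cc0h → 7c c0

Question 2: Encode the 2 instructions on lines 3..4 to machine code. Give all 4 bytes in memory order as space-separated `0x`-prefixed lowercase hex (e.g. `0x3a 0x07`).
0xc7 0xf8 0xf2 0x3f

3. beq fields op=0x18:5|imm=-8:11 → word c7f8h → c7 f8
4. set fields op=0x1e:5|rd=4:4|imm=63:7 → word f23fh → f2 3f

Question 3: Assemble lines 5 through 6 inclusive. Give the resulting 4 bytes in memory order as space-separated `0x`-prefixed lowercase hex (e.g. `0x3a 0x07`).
0xf3 0x57 0xf5 0x76

L5: set op=0x1e:5|rd=6:4|imm=87:7 ⇒ 0xf357 ⇒ big f3 57
L6: set op=0x1e:5|rd=10:4|imm=118:7 ⇒ 0xf576 ⇒ big f5 76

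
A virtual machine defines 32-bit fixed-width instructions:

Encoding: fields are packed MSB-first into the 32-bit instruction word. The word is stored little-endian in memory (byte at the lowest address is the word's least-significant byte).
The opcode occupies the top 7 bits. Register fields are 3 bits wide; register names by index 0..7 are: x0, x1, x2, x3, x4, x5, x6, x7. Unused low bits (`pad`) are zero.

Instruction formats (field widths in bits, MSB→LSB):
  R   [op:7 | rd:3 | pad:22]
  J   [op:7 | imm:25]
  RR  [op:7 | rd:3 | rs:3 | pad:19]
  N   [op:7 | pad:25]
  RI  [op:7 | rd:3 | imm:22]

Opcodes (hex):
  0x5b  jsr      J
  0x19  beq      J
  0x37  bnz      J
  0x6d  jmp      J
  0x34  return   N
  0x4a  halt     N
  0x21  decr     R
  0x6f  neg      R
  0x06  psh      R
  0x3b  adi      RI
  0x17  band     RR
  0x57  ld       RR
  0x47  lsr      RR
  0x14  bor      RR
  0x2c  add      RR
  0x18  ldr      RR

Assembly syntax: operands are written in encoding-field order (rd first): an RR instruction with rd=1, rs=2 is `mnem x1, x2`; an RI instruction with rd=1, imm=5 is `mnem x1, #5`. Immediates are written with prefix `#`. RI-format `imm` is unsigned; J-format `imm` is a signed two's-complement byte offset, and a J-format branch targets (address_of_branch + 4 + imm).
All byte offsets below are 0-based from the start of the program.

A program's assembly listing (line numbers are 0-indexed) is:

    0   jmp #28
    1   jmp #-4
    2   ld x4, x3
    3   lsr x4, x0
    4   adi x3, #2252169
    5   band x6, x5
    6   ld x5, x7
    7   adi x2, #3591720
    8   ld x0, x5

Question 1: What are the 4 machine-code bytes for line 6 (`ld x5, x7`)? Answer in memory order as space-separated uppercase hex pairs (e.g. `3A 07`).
line 6 (ld): pack op=0x57:7|rd=5:3|rs=7:3|pad=0:19 = 0xaf780000; little→ 00 00 78 af

00 00 78 AF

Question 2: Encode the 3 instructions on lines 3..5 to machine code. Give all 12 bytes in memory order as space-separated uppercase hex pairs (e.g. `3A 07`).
3. lsr fields op=0x47:7|rd=4:3|rs=0:3|pad=0:19 → word 8f000000h → 00 00 00 8f
4. adi fields op=0x3b:7|rd=3:3|imm=2252169:22 → word 76e25d89h → 89 5d e2 76
5. band fields op=0x17:7|rd=6:3|rs=5:3|pad=0:19 → word 2fa80000h → 00 00 a8 2f

00 00 00 8F 89 5D E2 76 00 00 A8 2F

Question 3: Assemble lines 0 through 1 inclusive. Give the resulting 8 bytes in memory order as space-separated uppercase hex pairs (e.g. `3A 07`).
0. jmp fields op=0x6d:7|imm=28:25 → word da00001ch → 1c 00 00 da
1. jmp fields op=0x6d:7|imm=-4:25 → word dbfffffch → fc ff ff db

1C 00 00 DA FC FF FF DB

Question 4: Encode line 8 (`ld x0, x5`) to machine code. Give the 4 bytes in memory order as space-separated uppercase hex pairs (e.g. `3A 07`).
8. ld fields op=0x57:7|rd=0:3|rs=5:3|pad=0:19 → word ae280000h → 00 00 28 ae

00 00 28 AE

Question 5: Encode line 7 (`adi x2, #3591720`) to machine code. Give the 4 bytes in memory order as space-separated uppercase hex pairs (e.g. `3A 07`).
28 CE B6 76

7. adi fields op=0x3b:7|rd=2:3|imm=3591720:22 → word 76b6ce28h → 28 ce b6 76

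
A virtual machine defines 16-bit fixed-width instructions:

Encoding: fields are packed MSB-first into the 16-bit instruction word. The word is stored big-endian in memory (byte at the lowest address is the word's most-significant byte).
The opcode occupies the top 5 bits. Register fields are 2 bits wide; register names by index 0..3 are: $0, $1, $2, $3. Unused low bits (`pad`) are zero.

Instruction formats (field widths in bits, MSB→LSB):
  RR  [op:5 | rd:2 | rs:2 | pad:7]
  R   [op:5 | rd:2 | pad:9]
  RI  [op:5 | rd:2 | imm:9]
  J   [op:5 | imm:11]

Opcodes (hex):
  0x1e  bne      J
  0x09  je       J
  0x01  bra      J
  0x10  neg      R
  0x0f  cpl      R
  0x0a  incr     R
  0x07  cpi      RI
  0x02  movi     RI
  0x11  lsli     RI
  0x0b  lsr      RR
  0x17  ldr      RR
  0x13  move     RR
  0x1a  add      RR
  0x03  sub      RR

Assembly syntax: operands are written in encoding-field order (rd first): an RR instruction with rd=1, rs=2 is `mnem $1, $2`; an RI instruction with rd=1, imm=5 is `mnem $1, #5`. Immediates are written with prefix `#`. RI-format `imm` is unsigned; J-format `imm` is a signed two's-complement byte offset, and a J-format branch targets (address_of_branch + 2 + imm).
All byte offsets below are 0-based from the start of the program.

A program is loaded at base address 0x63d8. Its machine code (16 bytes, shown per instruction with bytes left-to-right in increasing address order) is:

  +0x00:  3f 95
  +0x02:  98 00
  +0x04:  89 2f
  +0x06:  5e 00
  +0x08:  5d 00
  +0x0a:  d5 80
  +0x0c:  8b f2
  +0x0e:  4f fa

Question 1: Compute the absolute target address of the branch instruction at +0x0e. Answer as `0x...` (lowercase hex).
[0e] 4f fa → 0x4ffa
  op=0x4ffa>>11=0x9 ⇒ je (J)
  imm: (w>>0)&0x7ff=0x7fa (s11→-6) → #-6
  target = base 0x63d8 + off 0x0e + 2 + imm -6 = 0x63e2

0x63e2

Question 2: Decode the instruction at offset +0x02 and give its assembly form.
off 0x02: read 98 00 as big → 0x9800
  op=0x9800>>11=0x13 ⇒ move (RR)
  rd: (w>>9)&0x3=0x0 → $0
  rs: (w>>7)&0x3=0x0 → $0

move $0, $0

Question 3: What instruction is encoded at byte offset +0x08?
lsr $2, $2

+0x08: 5d 00 ⇒ word 0x5d00 (big)
  top 5b → 0xb → lsr [RR]
  rd@[10:9]=0x2 ⇒ $2
  rs@[8:7]=0x2 ⇒ $2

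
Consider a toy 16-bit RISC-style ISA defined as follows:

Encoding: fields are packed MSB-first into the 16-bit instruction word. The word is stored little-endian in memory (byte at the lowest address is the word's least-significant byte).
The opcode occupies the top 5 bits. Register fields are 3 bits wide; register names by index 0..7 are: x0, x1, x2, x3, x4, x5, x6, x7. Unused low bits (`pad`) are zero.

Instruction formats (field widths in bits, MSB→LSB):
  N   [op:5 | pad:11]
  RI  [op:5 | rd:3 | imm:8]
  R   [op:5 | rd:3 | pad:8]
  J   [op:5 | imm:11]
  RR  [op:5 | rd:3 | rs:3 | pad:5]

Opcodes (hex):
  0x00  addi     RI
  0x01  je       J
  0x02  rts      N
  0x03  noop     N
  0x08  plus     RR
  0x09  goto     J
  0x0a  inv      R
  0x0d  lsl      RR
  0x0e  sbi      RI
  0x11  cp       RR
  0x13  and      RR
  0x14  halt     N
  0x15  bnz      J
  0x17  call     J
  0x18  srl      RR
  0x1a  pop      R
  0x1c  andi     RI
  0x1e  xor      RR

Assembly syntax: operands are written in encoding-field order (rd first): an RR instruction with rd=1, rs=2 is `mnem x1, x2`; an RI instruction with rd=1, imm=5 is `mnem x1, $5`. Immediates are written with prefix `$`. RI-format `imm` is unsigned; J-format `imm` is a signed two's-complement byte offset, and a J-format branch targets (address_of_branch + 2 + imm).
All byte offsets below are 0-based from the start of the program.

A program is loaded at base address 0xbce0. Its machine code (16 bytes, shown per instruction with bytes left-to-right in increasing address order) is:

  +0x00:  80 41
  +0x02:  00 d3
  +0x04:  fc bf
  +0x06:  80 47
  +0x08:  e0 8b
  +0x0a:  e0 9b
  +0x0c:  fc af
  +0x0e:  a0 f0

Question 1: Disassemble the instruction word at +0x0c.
bnz $-4

off 0x0c: read fc af as little → 0xaffc
  top 5b → 0x15 → bnz [J]
  [10:0] imm=2044 (s11→-4) = $-4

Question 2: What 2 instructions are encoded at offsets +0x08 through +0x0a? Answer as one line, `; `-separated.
[08] e0 8b → 0x8be0
  opcode bits[15:11]=0x11: cp/RR
  rd@[10:8]=0x3 ⇒ x3
  rs@[7:5]=0x7 ⇒ x7
[0a] e0 9b → 0x9be0
  opcode bits[15:11]=0x13: and/RR
  rd@[10:8]=0x3 ⇒ x3
  rs@[7:5]=0x7 ⇒ x7

cp x3, x7; and x3, x7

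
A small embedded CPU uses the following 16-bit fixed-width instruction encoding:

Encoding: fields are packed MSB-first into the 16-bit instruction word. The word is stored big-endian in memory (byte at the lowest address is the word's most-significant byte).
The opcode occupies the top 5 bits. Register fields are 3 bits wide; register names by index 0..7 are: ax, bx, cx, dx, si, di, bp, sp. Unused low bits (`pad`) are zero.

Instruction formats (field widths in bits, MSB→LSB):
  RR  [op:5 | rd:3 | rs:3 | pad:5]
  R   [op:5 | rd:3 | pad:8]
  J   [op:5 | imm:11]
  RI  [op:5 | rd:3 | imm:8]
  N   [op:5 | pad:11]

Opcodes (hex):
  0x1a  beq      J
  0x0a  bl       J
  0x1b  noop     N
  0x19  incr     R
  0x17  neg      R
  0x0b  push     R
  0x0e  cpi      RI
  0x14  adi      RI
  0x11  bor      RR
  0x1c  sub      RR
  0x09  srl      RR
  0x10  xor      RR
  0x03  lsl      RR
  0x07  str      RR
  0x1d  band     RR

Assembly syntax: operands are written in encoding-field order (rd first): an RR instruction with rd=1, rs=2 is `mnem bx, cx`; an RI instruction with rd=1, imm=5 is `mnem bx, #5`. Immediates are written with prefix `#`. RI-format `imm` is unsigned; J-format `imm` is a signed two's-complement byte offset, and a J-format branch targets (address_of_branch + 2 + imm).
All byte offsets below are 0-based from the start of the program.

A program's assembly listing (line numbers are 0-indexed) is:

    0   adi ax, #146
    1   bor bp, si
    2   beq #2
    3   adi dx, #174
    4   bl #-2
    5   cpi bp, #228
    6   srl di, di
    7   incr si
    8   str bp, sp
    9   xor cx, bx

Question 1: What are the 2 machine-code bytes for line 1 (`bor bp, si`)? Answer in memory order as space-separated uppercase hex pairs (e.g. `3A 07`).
8E 80

line 1 (bor): pack op=0x11:5|rd=6:3|rs=4:3|pad=0:5 = 0x8e80; big→ 8e 80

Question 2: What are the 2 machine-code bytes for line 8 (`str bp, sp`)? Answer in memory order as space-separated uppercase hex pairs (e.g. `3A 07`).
3E E0

line 8 (str): pack op=0x7:5|rd=6:3|rs=7:3|pad=0:5 = 0x3ee0; big→ 3e e0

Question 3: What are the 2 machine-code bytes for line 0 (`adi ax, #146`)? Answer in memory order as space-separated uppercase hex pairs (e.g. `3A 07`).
A0 92

0. adi fields op=0x14:5|rd=0:3|imm=146:8 → word a092h → a0 92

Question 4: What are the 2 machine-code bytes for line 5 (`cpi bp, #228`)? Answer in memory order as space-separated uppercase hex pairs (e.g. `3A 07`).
L5: cpi op=0xe:5|rd=6:3|imm=228:8 ⇒ 0x76e4 ⇒ big 76 e4

76 E4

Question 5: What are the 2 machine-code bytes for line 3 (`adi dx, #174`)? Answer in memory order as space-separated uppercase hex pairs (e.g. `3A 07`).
line 3 (adi): pack op=0x14:5|rd=3:3|imm=174:8 = 0xa3ae; big→ a3 ae

A3 AE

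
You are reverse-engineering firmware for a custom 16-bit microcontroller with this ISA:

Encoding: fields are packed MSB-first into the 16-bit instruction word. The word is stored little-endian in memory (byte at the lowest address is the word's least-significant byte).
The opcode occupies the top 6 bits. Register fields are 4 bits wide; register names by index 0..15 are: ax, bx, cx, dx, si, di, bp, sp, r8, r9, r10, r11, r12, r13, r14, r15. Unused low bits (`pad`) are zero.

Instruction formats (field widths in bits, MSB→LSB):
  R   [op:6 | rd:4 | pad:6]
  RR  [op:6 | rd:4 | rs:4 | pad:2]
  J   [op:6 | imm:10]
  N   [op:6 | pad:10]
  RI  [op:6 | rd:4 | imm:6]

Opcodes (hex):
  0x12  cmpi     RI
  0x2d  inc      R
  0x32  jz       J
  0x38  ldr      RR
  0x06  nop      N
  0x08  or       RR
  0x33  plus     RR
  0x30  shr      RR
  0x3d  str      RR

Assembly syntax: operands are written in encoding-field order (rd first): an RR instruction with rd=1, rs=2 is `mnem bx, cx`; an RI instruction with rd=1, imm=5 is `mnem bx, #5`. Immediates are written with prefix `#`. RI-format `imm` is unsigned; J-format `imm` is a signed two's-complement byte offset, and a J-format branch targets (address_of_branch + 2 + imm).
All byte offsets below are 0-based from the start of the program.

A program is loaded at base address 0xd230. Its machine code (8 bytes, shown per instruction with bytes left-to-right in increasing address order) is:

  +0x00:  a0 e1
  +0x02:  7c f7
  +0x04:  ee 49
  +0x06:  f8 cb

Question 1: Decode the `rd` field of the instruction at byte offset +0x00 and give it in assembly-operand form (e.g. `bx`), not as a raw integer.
+0x00: a0 e1 ⇒ word 0xe1a0 (little)
  op=0xe1a0>>10=0x38 ⇒ ldr (RR)
  rd: (w>>6)&0xf=0x6 → bp
  rs: (w>>2)&0xf=0x8 → r8

bp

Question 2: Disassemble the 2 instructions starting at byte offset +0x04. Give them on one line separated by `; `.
cmpi sp, #46; jz #-8

+0x04: ee 49 ⇒ word 0x49ee (little)
  opcode bits[15:10]=0x12: cmpi/RI
  rd: (w>>6)&0xf=0x7 → sp
  imm: (w>>0)&0x3f=0x2e → #46
+0x06: f8 cb ⇒ word 0xcbf8 (little)
  opcode bits[15:10]=0x32: jz/J
  imm: (w>>0)&0x3ff=0x3f8 (s10→-8) → #-8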